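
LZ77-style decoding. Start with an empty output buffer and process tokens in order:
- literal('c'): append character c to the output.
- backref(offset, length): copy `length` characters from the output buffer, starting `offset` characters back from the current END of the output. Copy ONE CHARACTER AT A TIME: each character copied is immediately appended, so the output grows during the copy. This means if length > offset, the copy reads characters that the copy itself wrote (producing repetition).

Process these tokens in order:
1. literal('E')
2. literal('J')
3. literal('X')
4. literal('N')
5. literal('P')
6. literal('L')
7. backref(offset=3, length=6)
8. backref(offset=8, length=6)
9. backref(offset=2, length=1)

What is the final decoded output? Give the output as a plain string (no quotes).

Answer: EJXNPLNPLNPLPLNPLNL

Derivation:
Token 1: literal('E'). Output: "E"
Token 2: literal('J'). Output: "EJ"
Token 3: literal('X'). Output: "EJX"
Token 4: literal('N'). Output: "EJXN"
Token 5: literal('P'). Output: "EJXNP"
Token 6: literal('L'). Output: "EJXNPL"
Token 7: backref(off=3, len=6) (overlapping!). Copied 'NPLNPL' from pos 3. Output: "EJXNPLNPLNPL"
Token 8: backref(off=8, len=6). Copied 'PLNPLN' from pos 4. Output: "EJXNPLNPLNPLPLNPLN"
Token 9: backref(off=2, len=1). Copied 'L' from pos 16. Output: "EJXNPLNPLNPLPLNPLNL"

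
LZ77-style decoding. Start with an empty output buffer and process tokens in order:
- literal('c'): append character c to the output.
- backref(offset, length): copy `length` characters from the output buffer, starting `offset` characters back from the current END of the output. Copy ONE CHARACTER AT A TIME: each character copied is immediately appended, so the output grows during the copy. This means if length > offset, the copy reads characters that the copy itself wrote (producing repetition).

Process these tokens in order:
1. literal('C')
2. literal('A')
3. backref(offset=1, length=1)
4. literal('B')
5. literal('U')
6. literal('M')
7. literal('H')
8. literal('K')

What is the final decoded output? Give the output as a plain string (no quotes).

Answer: CAABUMHK

Derivation:
Token 1: literal('C'). Output: "C"
Token 2: literal('A'). Output: "CA"
Token 3: backref(off=1, len=1). Copied 'A' from pos 1. Output: "CAA"
Token 4: literal('B'). Output: "CAAB"
Token 5: literal('U'). Output: "CAABU"
Token 6: literal('M'). Output: "CAABUM"
Token 7: literal('H'). Output: "CAABUMH"
Token 8: literal('K'). Output: "CAABUMHK"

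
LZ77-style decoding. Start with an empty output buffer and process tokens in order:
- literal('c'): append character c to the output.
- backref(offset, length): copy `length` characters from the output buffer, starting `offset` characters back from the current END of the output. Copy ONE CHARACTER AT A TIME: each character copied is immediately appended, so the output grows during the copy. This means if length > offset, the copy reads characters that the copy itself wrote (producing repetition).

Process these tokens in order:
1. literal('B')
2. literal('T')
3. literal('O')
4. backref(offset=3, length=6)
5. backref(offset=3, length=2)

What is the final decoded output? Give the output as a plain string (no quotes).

Token 1: literal('B'). Output: "B"
Token 2: literal('T'). Output: "BT"
Token 3: literal('O'). Output: "BTO"
Token 4: backref(off=3, len=6) (overlapping!). Copied 'BTOBTO' from pos 0. Output: "BTOBTOBTO"
Token 5: backref(off=3, len=2). Copied 'BT' from pos 6. Output: "BTOBTOBTOBT"

Answer: BTOBTOBTOBT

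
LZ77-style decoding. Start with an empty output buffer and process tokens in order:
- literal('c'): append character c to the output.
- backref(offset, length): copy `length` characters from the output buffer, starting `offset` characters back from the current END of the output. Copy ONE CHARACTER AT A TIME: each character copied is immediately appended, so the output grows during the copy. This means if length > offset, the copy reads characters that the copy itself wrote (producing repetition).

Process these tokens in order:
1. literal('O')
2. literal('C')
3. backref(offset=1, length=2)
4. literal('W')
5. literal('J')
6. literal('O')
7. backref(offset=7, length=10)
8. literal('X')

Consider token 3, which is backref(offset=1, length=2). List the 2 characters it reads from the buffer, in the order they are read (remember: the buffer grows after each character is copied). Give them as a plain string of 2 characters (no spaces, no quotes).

Answer: CC

Derivation:
Token 1: literal('O'). Output: "O"
Token 2: literal('C'). Output: "OC"
Token 3: backref(off=1, len=2). Buffer before: "OC" (len 2)
  byte 1: read out[1]='C', append. Buffer now: "OCC"
  byte 2: read out[2]='C', append. Buffer now: "OCCC"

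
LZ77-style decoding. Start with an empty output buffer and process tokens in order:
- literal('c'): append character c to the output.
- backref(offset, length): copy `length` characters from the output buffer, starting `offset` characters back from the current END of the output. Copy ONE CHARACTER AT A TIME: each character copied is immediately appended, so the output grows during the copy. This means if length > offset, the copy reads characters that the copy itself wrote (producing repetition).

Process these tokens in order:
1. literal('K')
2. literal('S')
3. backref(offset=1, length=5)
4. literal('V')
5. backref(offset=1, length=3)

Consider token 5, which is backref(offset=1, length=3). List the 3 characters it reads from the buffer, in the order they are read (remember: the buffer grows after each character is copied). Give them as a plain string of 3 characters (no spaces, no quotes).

Answer: VVV

Derivation:
Token 1: literal('K'). Output: "K"
Token 2: literal('S'). Output: "KS"
Token 3: backref(off=1, len=5) (overlapping!). Copied 'SSSSS' from pos 1. Output: "KSSSSSS"
Token 4: literal('V'). Output: "KSSSSSSV"
Token 5: backref(off=1, len=3). Buffer before: "KSSSSSSV" (len 8)
  byte 1: read out[7]='V', append. Buffer now: "KSSSSSSVV"
  byte 2: read out[8]='V', append. Buffer now: "KSSSSSSVVV"
  byte 3: read out[9]='V', append. Buffer now: "KSSSSSSVVVV"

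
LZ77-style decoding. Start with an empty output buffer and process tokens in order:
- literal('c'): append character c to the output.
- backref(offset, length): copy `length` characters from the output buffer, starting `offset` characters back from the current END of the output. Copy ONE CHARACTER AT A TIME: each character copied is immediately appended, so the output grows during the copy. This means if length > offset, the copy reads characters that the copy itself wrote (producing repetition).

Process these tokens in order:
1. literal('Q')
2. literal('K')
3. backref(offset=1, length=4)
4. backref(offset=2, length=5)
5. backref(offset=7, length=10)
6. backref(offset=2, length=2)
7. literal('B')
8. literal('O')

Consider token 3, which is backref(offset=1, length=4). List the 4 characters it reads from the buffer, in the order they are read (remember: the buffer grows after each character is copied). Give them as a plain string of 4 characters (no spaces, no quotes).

Answer: KKKK

Derivation:
Token 1: literal('Q'). Output: "Q"
Token 2: literal('K'). Output: "QK"
Token 3: backref(off=1, len=4). Buffer before: "QK" (len 2)
  byte 1: read out[1]='K', append. Buffer now: "QKK"
  byte 2: read out[2]='K', append. Buffer now: "QKKK"
  byte 3: read out[3]='K', append. Buffer now: "QKKKK"
  byte 4: read out[4]='K', append. Buffer now: "QKKKKK"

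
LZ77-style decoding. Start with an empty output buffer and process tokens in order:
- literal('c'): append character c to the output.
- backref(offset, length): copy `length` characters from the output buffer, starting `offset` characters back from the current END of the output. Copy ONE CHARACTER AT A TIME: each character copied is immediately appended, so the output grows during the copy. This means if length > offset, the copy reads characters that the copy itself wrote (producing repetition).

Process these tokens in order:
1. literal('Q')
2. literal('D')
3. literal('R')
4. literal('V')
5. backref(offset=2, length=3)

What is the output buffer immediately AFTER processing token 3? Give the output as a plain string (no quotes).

Token 1: literal('Q'). Output: "Q"
Token 2: literal('D'). Output: "QD"
Token 3: literal('R'). Output: "QDR"

Answer: QDR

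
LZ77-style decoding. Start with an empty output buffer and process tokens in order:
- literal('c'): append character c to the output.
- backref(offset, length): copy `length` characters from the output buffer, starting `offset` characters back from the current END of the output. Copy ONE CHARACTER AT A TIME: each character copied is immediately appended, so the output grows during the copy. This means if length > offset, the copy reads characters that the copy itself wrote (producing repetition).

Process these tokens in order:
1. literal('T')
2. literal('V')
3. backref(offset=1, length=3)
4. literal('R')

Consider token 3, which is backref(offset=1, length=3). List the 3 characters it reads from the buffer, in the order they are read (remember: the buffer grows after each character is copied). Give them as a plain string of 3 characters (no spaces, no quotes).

Answer: VVV

Derivation:
Token 1: literal('T'). Output: "T"
Token 2: literal('V'). Output: "TV"
Token 3: backref(off=1, len=3). Buffer before: "TV" (len 2)
  byte 1: read out[1]='V', append. Buffer now: "TVV"
  byte 2: read out[2]='V', append. Buffer now: "TVVV"
  byte 3: read out[3]='V', append. Buffer now: "TVVVV"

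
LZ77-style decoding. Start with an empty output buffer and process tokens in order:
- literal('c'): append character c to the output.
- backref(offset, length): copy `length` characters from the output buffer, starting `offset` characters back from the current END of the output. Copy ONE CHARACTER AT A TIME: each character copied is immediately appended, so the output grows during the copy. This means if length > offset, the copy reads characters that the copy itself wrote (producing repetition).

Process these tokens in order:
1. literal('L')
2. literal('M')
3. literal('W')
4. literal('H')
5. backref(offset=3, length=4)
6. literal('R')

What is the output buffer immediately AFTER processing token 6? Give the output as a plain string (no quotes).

Answer: LMWHMWHMR

Derivation:
Token 1: literal('L'). Output: "L"
Token 2: literal('M'). Output: "LM"
Token 3: literal('W'). Output: "LMW"
Token 4: literal('H'). Output: "LMWH"
Token 5: backref(off=3, len=4) (overlapping!). Copied 'MWHM' from pos 1. Output: "LMWHMWHM"
Token 6: literal('R'). Output: "LMWHMWHMR"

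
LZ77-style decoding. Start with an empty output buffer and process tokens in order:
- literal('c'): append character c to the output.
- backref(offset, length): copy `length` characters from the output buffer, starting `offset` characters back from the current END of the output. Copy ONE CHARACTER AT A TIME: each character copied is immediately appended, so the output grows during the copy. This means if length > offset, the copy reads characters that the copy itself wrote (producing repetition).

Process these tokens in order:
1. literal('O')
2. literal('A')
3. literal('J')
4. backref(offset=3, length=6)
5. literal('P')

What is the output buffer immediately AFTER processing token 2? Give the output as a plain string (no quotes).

Token 1: literal('O'). Output: "O"
Token 2: literal('A'). Output: "OA"

Answer: OA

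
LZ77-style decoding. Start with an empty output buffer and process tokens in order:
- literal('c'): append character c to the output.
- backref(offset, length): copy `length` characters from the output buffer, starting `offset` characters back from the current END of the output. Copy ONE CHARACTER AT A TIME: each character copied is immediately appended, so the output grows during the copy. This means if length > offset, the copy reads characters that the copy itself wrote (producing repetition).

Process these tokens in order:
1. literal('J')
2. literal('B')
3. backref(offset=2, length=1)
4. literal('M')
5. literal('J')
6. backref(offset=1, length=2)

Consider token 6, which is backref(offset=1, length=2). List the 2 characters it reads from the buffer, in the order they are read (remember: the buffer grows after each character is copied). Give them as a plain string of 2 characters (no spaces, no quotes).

Answer: JJ

Derivation:
Token 1: literal('J'). Output: "J"
Token 2: literal('B'). Output: "JB"
Token 3: backref(off=2, len=1). Copied 'J' from pos 0. Output: "JBJ"
Token 4: literal('M'). Output: "JBJM"
Token 5: literal('J'). Output: "JBJMJ"
Token 6: backref(off=1, len=2). Buffer before: "JBJMJ" (len 5)
  byte 1: read out[4]='J', append. Buffer now: "JBJMJJ"
  byte 2: read out[5]='J', append. Buffer now: "JBJMJJJ"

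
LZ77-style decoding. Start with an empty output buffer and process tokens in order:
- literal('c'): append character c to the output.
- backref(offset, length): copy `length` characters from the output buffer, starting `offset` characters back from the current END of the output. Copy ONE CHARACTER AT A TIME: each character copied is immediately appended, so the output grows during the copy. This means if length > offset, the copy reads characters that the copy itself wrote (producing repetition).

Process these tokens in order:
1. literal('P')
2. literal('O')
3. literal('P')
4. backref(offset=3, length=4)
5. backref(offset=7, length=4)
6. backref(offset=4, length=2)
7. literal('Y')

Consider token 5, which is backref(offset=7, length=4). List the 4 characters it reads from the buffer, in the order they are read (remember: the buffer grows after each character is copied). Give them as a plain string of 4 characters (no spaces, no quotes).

Token 1: literal('P'). Output: "P"
Token 2: literal('O'). Output: "PO"
Token 3: literal('P'). Output: "POP"
Token 4: backref(off=3, len=4) (overlapping!). Copied 'POPP' from pos 0. Output: "POPPOPP"
Token 5: backref(off=7, len=4). Buffer before: "POPPOPP" (len 7)
  byte 1: read out[0]='P', append. Buffer now: "POPPOPPP"
  byte 2: read out[1]='O', append. Buffer now: "POPPOPPPO"
  byte 3: read out[2]='P', append. Buffer now: "POPPOPPPOP"
  byte 4: read out[3]='P', append. Buffer now: "POPPOPPPOPP"

Answer: POPP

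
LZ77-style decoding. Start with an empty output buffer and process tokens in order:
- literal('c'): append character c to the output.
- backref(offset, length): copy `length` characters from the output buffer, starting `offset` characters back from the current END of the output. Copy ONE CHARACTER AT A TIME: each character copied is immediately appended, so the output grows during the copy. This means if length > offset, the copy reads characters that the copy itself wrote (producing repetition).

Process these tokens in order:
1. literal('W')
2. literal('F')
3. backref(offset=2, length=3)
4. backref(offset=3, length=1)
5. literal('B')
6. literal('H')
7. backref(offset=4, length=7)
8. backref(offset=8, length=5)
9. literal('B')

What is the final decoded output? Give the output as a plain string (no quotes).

Token 1: literal('W'). Output: "W"
Token 2: literal('F'). Output: "WF"
Token 3: backref(off=2, len=3) (overlapping!). Copied 'WFW' from pos 0. Output: "WFWFW"
Token 4: backref(off=3, len=1). Copied 'W' from pos 2. Output: "WFWFWW"
Token 5: literal('B'). Output: "WFWFWWB"
Token 6: literal('H'). Output: "WFWFWWBH"
Token 7: backref(off=4, len=7) (overlapping!). Copied 'WWBHWWB' from pos 4. Output: "WFWFWWBHWWBHWWB"
Token 8: backref(off=8, len=5). Copied 'HWWBH' from pos 7. Output: "WFWFWWBHWWBHWWBHWWBH"
Token 9: literal('B'). Output: "WFWFWWBHWWBHWWBHWWBHB"

Answer: WFWFWWBHWWBHWWBHWWBHB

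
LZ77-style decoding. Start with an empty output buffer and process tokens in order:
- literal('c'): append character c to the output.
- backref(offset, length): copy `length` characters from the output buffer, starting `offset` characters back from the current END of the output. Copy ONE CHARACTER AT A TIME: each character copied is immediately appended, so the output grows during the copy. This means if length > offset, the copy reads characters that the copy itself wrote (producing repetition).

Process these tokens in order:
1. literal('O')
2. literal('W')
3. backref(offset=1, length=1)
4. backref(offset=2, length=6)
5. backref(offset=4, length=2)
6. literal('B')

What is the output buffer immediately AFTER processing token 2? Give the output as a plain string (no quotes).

Answer: OW

Derivation:
Token 1: literal('O'). Output: "O"
Token 2: literal('W'). Output: "OW"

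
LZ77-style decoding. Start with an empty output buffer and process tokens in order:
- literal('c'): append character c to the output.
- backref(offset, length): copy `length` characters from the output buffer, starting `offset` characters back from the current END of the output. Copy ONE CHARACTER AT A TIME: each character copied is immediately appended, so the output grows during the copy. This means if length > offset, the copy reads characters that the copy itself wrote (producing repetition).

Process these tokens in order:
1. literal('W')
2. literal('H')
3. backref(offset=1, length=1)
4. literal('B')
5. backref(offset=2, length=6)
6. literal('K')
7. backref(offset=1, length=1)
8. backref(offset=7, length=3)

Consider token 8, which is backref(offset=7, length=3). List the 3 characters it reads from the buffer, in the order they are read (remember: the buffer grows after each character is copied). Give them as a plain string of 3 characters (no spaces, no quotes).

Answer: BHB

Derivation:
Token 1: literal('W'). Output: "W"
Token 2: literal('H'). Output: "WH"
Token 3: backref(off=1, len=1). Copied 'H' from pos 1. Output: "WHH"
Token 4: literal('B'). Output: "WHHB"
Token 5: backref(off=2, len=6) (overlapping!). Copied 'HBHBHB' from pos 2. Output: "WHHBHBHBHB"
Token 6: literal('K'). Output: "WHHBHBHBHBK"
Token 7: backref(off=1, len=1). Copied 'K' from pos 10. Output: "WHHBHBHBHBKK"
Token 8: backref(off=7, len=3). Buffer before: "WHHBHBHBHBKK" (len 12)
  byte 1: read out[5]='B', append. Buffer now: "WHHBHBHBHBKKB"
  byte 2: read out[6]='H', append. Buffer now: "WHHBHBHBHBKKBH"
  byte 3: read out[7]='B', append. Buffer now: "WHHBHBHBHBKKBHB"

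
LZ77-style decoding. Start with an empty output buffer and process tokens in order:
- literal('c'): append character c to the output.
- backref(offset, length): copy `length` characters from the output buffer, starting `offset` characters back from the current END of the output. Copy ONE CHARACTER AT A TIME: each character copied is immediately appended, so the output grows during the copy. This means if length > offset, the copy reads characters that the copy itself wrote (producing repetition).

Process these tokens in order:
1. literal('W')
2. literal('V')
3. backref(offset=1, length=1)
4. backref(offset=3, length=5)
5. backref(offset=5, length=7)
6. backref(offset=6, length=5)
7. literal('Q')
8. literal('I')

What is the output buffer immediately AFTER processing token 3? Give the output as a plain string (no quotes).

Answer: WVV

Derivation:
Token 1: literal('W'). Output: "W"
Token 2: literal('V'). Output: "WV"
Token 3: backref(off=1, len=1). Copied 'V' from pos 1. Output: "WVV"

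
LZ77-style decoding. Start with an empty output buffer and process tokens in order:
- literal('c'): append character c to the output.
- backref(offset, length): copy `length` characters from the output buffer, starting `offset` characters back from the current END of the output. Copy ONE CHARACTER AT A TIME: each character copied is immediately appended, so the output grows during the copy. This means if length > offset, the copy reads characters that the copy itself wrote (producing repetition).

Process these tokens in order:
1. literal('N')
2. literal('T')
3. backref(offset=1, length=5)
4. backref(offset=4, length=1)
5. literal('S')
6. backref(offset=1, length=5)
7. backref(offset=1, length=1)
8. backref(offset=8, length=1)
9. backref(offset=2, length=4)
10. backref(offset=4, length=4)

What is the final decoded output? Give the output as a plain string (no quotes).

Answer: NTTTTTTTSSSSSSSTSTSTSTST

Derivation:
Token 1: literal('N'). Output: "N"
Token 2: literal('T'). Output: "NT"
Token 3: backref(off=1, len=5) (overlapping!). Copied 'TTTTT' from pos 1. Output: "NTTTTTT"
Token 4: backref(off=4, len=1). Copied 'T' from pos 3. Output: "NTTTTTTT"
Token 5: literal('S'). Output: "NTTTTTTTS"
Token 6: backref(off=1, len=5) (overlapping!). Copied 'SSSSS' from pos 8. Output: "NTTTTTTTSSSSSS"
Token 7: backref(off=1, len=1). Copied 'S' from pos 13. Output: "NTTTTTTTSSSSSSS"
Token 8: backref(off=8, len=1). Copied 'T' from pos 7. Output: "NTTTTTTTSSSSSSST"
Token 9: backref(off=2, len=4) (overlapping!). Copied 'STST' from pos 14. Output: "NTTTTTTTSSSSSSSTSTST"
Token 10: backref(off=4, len=4). Copied 'STST' from pos 16. Output: "NTTTTTTTSSSSSSSTSTSTSTST"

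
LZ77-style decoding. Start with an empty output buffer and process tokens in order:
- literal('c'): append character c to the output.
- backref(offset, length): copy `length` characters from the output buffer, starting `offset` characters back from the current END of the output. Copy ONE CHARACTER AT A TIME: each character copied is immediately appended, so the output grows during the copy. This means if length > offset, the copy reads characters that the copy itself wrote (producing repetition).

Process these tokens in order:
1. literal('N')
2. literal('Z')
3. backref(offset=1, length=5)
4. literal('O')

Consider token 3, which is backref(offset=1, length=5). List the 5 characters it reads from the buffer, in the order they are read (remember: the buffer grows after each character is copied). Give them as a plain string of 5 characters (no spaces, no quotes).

Token 1: literal('N'). Output: "N"
Token 2: literal('Z'). Output: "NZ"
Token 3: backref(off=1, len=5). Buffer before: "NZ" (len 2)
  byte 1: read out[1]='Z', append. Buffer now: "NZZ"
  byte 2: read out[2]='Z', append. Buffer now: "NZZZ"
  byte 3: read out[3]='Z', append. Buffer now: "NZZZZ"
  byte 4: read out[4]='Z', append. Buffer now: "NZZZZZ"
  byte 5: read out[5]='Z', append. Buffer now: "NZZZZZZ"

Answer: ZZZZZ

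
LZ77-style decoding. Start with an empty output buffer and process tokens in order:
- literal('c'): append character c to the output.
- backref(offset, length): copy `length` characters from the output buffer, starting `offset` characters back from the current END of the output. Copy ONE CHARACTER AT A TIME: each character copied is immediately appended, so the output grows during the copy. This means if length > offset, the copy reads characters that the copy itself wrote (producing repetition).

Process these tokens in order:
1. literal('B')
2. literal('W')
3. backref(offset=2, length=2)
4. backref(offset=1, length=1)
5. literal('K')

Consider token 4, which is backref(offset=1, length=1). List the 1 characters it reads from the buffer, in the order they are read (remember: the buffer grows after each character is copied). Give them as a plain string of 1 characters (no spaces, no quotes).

Answer: W

Derivation:
Token 1: literal('B'). Output: "B"
Token 2: literal('W'). Output: "BW"
Token 3: backref(off=2, len=2). Copied 'BW' from pos 0. Output: "BWBW"
Token 4: backref(off=1, len=1). Buffer before: "BWBW" (len 4)
  byte 1: read out[3]='W', append. Buffer now: "BWBWW"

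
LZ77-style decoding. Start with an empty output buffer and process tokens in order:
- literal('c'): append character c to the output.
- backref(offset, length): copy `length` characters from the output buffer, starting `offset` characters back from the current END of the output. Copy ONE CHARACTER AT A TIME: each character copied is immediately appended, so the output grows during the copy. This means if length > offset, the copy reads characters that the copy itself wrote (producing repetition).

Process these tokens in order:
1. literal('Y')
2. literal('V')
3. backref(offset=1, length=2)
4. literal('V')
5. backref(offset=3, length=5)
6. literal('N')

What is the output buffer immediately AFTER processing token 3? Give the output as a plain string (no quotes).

Token 1: literal('Y'). Output: "Y"
Token 2: literal('V'). Output: "YV"
Token 3: backref(off=1, len=2) (overlapping!). Copied 'VV' from pos 1. Output: "YVVV"

Answer: YVVV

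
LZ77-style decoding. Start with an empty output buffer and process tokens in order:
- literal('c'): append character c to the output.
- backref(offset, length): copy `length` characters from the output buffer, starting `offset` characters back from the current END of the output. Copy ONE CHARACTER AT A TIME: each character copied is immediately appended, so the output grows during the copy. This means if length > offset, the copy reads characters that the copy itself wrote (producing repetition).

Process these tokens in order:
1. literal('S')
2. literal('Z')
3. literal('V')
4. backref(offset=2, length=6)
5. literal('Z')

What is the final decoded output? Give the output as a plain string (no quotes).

Answer: SZVZVZVZVZ

Derivation:
Token 1: literal('S'). Output: "S"
Token 2: literal('Z'). Output: "SZ"
Token 3: literal('V'). Output: "SZV"
Token 4: backref(off=2, len=6) (overlapping!). Copied 'ZVZVZV' from pos 1. Output: "SZVZVZVZV"
Token 5: literal('Z'). Output: "SZVZVZVZVZ"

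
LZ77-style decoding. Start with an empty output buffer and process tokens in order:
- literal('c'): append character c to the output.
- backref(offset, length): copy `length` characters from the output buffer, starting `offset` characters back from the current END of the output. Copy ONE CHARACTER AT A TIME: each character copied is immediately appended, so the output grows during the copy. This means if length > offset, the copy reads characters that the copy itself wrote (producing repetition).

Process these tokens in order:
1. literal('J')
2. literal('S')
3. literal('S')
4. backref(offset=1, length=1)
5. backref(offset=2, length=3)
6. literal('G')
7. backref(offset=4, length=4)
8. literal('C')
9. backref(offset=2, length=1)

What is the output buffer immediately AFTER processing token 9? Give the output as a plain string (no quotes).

Token 1: literal('J'). Output: "J"
Token 2: literal('S'). Output: "JS"
Token 3: literal('S'). Output: "JSS"
Token 4: backref(off=1, len=1). Copied 'S' from pos 2. Output: "JSSS"
Token 5: backref(off=2, len=3) (overlapping!). Copied 'SSS' from pos 2. Output: "JSSSSSS"
Token 6: literal('G'). Output: "JSSSSSSG"
Token 7: backref(off=4, len=4). Copied 'SSSG' from pos 4. Output: "JSSSSSSGSSSG"
Token 8: literal('C'). Output: "JSSSSSSGSSSGC"
Token 9: backref(off=2, len=1). Copied 'G' from pos 11. Output: "JSSSSSSGSSSGCG"

Answer: JSSSSSSGSSSGCG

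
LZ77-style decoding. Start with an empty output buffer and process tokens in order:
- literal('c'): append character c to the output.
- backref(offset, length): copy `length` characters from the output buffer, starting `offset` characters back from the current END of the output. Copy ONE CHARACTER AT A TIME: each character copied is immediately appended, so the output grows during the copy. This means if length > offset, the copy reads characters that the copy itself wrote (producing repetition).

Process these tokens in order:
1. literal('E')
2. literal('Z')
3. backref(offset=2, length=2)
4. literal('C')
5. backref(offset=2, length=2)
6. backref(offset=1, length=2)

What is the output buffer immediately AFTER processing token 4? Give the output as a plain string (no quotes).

Answer: EZEZC

Derivation:
Token 1: literal('E'). Output: "E"
Token 2: literal('Z'). Output: "EZ"
Token 3: backref(off=2, len=2). Copied 'EZ' from pos 0. Output: "EZEZ"
Token 4: literal('C'). Output: "EZEZC"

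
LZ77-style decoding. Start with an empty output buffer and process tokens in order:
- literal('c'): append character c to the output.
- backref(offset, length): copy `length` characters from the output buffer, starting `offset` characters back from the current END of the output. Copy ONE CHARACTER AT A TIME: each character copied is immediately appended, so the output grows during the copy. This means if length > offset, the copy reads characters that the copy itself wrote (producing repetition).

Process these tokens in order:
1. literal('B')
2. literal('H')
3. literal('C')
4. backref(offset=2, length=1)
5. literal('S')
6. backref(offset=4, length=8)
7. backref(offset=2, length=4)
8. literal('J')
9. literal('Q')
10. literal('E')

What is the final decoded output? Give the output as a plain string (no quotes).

Answer: BHCHSHCHSHCHSHSHSJQE

Derivation:
Token 1: literal('B'). Output: "B"
Token 2: literal('H'). Output: "BH"
Token 3: literal('C'). Output: "BHC"
Token 4: backref(off=2, len=1). Copied 'H' from pos 1. Output: "BHCH"
Token 5: literal('S'). Output: "BHCHS"
Token 6: backref(off=4, len=8) (overlapping!). Copied 'HCHSHCHS' from pos 1. Output: "BHCHSHCHSHCHS"
Token 7: backref(off=2, len=4) (overlapping!). Copied 'HSHS' from pos 11. Output: "BHCHSHCHSHCHSHSHS"
Token 8: literal('J'). Output: "BHCHSHCHSHCHSHSHSJ"
Token 9: literal('Q'). Output: "BHCHSHCHSHCHSHSHSJQ"
Token 10: literal('E'). Output: "BHCHSHCHSHCHSHSHSJQE"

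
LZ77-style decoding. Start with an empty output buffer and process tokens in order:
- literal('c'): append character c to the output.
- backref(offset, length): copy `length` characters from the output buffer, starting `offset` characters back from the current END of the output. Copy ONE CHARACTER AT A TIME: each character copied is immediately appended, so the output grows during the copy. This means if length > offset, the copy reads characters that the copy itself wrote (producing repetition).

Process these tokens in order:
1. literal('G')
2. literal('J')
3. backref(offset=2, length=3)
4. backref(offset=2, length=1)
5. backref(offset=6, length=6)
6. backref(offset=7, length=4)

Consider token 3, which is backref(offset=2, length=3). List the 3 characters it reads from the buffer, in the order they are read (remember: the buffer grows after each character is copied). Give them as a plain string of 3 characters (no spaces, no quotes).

Token 1: literal('G'). Output: "G"
Token 2: literal('J'). Output: "GJ"
Token 3: backref(off=2, len=3). Buffer before: "GJ" (len 2)
  byte 1: read out[0]='G', append. Buffer now: "GJG"
  byte 2: read out[1]='J', append. Buffer now: "GJGJ"
  byte 3: read out[2]='G', append. Buffer now: "GJGJG"

Answer: GJG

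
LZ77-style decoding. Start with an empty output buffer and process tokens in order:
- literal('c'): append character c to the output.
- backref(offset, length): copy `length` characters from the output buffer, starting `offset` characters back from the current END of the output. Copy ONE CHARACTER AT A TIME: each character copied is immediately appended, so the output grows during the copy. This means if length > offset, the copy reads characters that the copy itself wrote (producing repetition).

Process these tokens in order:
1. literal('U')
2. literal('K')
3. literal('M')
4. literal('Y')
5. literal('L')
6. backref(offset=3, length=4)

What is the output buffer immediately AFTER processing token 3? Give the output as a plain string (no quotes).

Answer: UKM

Derivation:
Token 1: literal('U'). Output: "U"
Token 2: literal('K'). Output: "UK"
Token 3: literal('M'). Output: "UKM"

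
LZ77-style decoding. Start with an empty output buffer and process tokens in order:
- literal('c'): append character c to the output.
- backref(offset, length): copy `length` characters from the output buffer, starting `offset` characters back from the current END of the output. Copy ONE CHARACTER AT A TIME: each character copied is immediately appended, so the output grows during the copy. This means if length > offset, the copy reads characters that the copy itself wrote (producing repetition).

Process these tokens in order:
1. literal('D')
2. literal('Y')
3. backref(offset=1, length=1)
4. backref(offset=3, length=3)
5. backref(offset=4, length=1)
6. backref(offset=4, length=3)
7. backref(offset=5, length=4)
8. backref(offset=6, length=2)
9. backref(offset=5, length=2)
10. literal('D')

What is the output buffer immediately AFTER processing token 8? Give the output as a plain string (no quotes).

Token 1: literal('D'). Output: "D"
Token 2: literal('Y'). Output: "DY"
Token 3: backref(off=1, len=1). Copied 'Y' from pos 1. Output: "DYY"
Token 4: backref(off=3, len=3). Copied 'DYY' from pos 0. Output: "DYYDYY"
Token 5: backref(off=4, len=1). Copied 'Y' from pos 2. Output: "DYYDYYY"
Token 6: backref(off=4, len=3). Copied 'DYY' from pos 3. Output: "DYYDYYYDYY"
Token 7: backref(off=5, len=4). Copied 'YYDY' from pos 5. Output: "DYYDYYYDYYYYDY"
Token 8: backref(off=6, len=2). Copied 'YY' from pos 8. Output: "DYYDYYYDYYYYDYYY"

Answer: DYYDYYYDYYYYDYYY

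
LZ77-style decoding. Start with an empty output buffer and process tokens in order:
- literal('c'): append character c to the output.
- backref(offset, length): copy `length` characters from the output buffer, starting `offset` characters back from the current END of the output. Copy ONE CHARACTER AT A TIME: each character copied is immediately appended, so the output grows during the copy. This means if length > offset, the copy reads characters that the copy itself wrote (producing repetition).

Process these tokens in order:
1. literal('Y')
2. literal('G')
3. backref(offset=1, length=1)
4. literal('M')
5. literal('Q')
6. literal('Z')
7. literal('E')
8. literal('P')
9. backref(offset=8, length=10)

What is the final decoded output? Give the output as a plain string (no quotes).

Token 1: literal('Y'). Output: "Y"
Token 2: literal('G'). Output: "YG"
Token 3: backref(off=1, len=1). Copied 'G' from pos 1. Output: "YGG"
Token 4: literal('M'). Output: "YGGM"
Token 5: literal('Q'). Output: "YGGMQ"
Token 6: literal('Z'). Output: "YGGMQZ"
Token 7: literal('E'). Output: "YGGMQZE"
Token 8: literal('P'). Output: "YGGMQZEP"
Token 9: backref(off=8, len=10) (overlapping!). Copied 'YGGMQZEPYG' from pos 0. Output: "YGGMQZEPYGGMQZEPYG"

Answer: YGGMQZEPYGGMQZEPYG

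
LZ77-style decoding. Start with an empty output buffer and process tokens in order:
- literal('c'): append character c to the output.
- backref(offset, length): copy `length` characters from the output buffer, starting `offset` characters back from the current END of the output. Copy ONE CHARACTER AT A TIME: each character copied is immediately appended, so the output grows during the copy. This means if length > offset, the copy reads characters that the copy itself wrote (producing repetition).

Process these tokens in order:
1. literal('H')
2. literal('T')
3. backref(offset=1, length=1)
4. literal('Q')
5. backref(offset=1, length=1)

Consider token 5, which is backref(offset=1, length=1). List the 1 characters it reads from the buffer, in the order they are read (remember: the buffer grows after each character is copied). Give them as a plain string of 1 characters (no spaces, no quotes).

Answer: Q

Derivation:
Token 1: literal('H'). Output: "H"
Token 2: literal('T'). Output: "HT"
Token 3: backref(off=1, len=1). Copied 'T' from pos 1. Output: "HTT"
Token 4: literal('Q'). Output: "HTTQ"
Token 5: backref(off=1, len=1). Buffer before: "HTTQ" (len 4)
  byte 1: read out[3]='Q', append. Buffer now: "HTTQQ"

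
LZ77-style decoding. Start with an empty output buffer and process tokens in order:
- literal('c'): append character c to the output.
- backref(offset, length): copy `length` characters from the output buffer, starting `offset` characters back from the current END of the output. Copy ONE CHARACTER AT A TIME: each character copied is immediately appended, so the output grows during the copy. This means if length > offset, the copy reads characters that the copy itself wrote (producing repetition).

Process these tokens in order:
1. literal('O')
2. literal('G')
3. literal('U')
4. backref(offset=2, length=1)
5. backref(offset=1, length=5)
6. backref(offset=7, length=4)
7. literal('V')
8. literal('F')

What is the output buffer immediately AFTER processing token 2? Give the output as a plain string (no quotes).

Token 1: literal('O'). Output: "O"
Token 2: literal('G'). Output: "OG"

Answer: OG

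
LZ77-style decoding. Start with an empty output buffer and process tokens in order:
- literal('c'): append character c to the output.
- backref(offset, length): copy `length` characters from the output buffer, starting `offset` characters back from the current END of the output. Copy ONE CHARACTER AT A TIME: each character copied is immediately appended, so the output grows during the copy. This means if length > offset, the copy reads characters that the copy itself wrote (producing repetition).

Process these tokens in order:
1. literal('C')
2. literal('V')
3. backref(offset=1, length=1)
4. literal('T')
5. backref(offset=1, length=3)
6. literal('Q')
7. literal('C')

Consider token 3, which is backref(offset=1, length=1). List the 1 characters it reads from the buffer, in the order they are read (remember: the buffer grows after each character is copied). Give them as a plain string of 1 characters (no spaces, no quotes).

Answer: V

Derivation:
Token 1: literal('C'). Output: "C"
Token 2: literal('V'). Output: "CV"
Token 3: backref(off=1, len=1). Buffer before: "CV" (len 2)
  byte 1: read out[1]='V', append. Buffer now: "CVV"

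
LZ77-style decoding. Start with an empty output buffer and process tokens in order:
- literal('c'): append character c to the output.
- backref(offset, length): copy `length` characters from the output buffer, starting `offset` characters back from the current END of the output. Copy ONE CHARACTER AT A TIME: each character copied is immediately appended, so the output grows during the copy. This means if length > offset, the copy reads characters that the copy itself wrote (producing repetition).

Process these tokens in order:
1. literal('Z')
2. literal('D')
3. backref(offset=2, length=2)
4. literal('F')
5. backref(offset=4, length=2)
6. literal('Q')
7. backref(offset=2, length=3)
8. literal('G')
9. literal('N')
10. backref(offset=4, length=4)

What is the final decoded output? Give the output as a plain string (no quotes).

Token 1: literal('Z'). Output: "Z"
Token 2: literal('D'). Output: "ZD"
Token 3: backref(off=2, len=2). Copied 'ZD' from pos 0. Output: "ZDZD"
Token 4: literal('F'). Output: "ZDZDF"
Token 5: backref(off=4, len=2). Copied 'DZ' from pos 1. Output: "ZDZDFDZ"
Token 6: literal('Q'). Output: "ZDZDFDZQ"
Token 7: backref(off=2, len=3) (overlapping!). Copied 'ZQZ' from pos 6. Output: "ZDZDFDZQZQZ"
Token 8: literal('G'). Output: "ZDZDFDZQZQZG"
Token 9: literal('N'). Output: "ZDZDFDZQZQZGN"
Token 10: backref(off=4, len=4). Copied 'QZGN' from pos 9. Output: "ZDZDFDZQZQZGNQZGN"

Answer: ZDZDFDZQZQZGNQZGN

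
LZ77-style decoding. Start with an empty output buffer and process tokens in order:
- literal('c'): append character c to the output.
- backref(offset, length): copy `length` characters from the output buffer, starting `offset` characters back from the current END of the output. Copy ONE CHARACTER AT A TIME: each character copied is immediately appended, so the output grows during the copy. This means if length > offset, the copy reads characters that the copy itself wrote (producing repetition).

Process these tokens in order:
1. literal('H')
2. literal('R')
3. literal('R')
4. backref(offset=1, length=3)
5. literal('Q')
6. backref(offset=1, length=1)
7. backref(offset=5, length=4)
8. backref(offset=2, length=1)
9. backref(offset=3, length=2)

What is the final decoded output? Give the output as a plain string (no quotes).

Answer: HRRRRRQQRRRQRRQ

Derivation:
Token 1: literal('H'). Output: "H"
Token 2: literal('R'). Output: "HR"
Token 3: literal('R'). Output: "HRR"
Token 4: backref(off=1, len=3) (overlapping!). Copied 'RRR' from pos 2. Output: "HRRRRR"
Token 5: literal('Q'). Output: "HRRRRRQ"
Token 6: backref(off=1, len=1). Copied 'Q' from pos 6. Output: "HRRRRRQQ"
Token 7: backref(off=5, len=4). Copied 'RRRQ' from pos 3. Output: "HRRRRRQQRRRQ"
Token 8: backref(off=2, len=1). Copied 'R' from pos 10. Output: "HRRRRRQQRRRQR"
Token 9: backref(off=3, len=2). Copied 'RQ' from pos 10. Output: "HRRRRRQQRRRQRRQ"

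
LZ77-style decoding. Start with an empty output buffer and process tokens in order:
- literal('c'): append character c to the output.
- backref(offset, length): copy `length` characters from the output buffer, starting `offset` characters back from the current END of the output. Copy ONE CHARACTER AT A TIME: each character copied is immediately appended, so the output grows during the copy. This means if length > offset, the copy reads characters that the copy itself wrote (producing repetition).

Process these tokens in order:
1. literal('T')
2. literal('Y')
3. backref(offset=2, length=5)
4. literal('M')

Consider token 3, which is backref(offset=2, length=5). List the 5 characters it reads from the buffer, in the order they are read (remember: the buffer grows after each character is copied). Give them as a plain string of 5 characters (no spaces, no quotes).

Token 1: literal('T'). Output: "T"
Token 2: literal('Y'). Output: "TY"
Token 3: backref(off=2, len=5). Buffer before: "TY" (len 2)
  byte 1: read out[0]='T', append. Buffer now: "TYT"
  byte 2: read out[1]='Y', append. Buffer now: "TYTY"
  byte 3: read out[2]='T', append. Buffer now: "TYTYT"
  byte 4: read out[3]='Y', append. Buffer now: "TYTYTY"
  byte 5: read out[4]='T', append. Buffer now: "TYTYTYT"

Answer: TYTYT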